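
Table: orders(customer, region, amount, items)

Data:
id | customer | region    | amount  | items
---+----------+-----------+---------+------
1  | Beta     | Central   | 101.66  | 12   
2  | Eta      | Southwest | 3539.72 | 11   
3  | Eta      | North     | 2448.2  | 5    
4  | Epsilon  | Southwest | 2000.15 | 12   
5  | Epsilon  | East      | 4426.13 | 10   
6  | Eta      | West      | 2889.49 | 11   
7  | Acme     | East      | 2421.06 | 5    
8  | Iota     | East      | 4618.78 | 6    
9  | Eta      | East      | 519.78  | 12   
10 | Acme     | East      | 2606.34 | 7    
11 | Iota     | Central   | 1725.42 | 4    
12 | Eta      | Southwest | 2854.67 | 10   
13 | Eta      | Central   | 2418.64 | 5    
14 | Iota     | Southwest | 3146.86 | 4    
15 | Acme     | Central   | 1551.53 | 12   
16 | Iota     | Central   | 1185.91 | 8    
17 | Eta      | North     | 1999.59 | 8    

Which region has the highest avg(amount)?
SELECT region, AVG(amount) as val
FROM orders
GROUP BY region
ORDER BY val DESC
LIMIT 1

Result: East with avg(amount) = 2918.42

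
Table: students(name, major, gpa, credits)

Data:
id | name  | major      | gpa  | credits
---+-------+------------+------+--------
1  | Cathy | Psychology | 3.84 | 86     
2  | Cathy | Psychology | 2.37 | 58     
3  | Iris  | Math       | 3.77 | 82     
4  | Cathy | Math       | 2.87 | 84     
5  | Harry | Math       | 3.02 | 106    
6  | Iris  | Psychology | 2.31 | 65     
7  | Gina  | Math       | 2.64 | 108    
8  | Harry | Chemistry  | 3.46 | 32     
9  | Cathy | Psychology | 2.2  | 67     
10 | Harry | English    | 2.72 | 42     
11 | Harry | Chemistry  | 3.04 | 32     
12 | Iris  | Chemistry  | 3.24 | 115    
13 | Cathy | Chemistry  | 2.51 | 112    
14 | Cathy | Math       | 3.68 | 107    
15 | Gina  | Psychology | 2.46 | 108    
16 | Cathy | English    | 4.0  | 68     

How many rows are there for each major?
SELECT major, COUNT(*) as count
FROM students
GROUP BY major

Result:
  Chemistry: 4
  English: 2
  Math: 5
  Psychology: 5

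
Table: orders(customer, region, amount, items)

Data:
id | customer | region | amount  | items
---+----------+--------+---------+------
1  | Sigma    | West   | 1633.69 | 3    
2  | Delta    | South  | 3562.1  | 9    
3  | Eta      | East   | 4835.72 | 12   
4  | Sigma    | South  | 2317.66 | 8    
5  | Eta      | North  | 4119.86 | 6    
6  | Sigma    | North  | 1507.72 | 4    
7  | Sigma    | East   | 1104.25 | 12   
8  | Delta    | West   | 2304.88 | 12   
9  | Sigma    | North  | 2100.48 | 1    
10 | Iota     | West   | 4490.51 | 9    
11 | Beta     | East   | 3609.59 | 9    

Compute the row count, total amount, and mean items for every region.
SELECT region,
       COUNT(*) as cnt,
       SUM(amount) as total_amount,
       AVG(items) as avg_items
FROM orders
GROUP BY region

Result:
  East: 3 records, 9549.56 total amount, 11.00 avg items
  North: 3 records, 7728.06 total amount, 3.67 avg items
  South: 2 records, 5879.76 total amount, 8.50 avg items
  West: 3 records, 8429.08 total amount, 8.00 avg items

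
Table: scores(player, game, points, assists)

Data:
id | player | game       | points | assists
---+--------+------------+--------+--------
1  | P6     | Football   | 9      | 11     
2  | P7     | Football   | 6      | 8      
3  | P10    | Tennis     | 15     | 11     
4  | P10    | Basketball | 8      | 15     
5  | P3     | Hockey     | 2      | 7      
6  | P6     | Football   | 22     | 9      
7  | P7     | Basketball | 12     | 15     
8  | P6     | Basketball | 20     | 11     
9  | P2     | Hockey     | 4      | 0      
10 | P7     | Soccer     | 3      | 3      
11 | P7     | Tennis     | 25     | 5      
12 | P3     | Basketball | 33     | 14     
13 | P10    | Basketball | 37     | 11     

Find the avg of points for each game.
SELECT game, AVG(points) as result
FROM scores
GROUP BY game

Result:
  Basketball: 22.00
  Football: 12.33
  Hockey: 3.00
  Soccer: 3.00
  Tennis: 20.00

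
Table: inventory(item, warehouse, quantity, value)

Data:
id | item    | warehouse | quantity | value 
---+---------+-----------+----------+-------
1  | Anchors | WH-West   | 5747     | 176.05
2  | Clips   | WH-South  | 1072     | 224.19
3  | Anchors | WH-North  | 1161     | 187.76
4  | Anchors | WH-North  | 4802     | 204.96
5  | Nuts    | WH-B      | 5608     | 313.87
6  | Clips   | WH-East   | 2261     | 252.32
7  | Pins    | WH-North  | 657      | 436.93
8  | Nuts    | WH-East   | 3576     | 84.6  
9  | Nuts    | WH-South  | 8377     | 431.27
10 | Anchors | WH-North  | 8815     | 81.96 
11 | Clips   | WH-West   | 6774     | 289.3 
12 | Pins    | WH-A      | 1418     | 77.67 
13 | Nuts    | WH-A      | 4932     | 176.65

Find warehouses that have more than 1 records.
SELECT warehouse, COUNT(*) as cnt
FROM inventory
GROUP BY warehouse
HAVING COUNT(*) > 1

Result:
  WH-A: 2
  WH-East: 2
  WH-North: 4
  WH-South: 2
  WH-West: 2

Note: HAVING filters groups after aggregation, WHERE filters rows before.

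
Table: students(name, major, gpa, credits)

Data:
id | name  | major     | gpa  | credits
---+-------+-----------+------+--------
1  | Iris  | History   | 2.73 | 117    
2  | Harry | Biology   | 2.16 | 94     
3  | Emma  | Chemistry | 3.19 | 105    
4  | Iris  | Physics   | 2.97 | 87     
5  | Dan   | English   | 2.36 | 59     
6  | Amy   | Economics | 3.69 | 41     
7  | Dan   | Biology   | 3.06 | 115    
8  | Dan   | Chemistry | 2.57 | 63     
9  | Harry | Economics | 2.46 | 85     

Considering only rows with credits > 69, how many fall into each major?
SELECT major, COUNT(*)
FROM students
WHERE credits > 69
GROUP BY major

Note: WHERE filters rows before grouping.

Result:
  Biology: 2
  Chemistry: 1
  Economics: 1
  History: 1
  Physics: 1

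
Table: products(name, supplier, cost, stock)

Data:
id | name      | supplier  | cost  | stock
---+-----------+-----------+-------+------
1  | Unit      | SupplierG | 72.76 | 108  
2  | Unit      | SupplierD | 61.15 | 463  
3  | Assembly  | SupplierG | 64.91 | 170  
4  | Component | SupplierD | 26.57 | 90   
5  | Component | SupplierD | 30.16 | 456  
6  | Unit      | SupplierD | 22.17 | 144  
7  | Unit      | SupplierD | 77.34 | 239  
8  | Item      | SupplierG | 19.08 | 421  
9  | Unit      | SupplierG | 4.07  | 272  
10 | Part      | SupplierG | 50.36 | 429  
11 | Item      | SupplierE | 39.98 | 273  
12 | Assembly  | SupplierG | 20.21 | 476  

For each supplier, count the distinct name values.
SELECT supplier, COUNT(DISTINCT name)
FROM products
GROUP BY supplier

Result:
  SupplierD: 2 distinct
  SupplierE: 1 distinct
  SupplierG: 4 distinct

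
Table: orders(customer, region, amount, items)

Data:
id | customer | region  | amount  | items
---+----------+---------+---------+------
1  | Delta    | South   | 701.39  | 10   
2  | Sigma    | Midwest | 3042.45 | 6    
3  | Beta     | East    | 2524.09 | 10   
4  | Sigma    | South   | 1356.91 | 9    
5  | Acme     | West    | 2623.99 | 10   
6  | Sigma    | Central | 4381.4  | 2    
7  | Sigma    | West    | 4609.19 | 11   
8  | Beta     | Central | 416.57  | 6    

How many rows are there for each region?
SELECT region, COUNT(*) as count
FROM orders
GROUP BY region

Result:
  Central: 2
  East: 1
  Midwest: 1
  South: 2
  West: 2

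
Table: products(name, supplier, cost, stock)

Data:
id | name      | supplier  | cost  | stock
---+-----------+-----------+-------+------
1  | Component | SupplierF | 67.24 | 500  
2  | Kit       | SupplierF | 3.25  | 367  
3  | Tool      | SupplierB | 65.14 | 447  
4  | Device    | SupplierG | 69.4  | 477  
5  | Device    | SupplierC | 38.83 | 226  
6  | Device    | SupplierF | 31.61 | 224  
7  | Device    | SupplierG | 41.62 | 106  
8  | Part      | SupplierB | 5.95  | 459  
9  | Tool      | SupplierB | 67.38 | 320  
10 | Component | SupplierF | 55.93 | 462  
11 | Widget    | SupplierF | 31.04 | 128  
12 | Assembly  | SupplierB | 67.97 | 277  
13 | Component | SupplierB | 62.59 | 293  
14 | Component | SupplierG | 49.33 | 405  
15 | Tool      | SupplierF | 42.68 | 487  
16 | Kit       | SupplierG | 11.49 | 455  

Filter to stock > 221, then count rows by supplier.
SELECT supplier, COUNT(*)
FROM products
WHERE stock > 221
GROUP BY supplier

Note: WHERE filters rows before grouping.

Result:
  SupplierB: 5
  SupplierC: 1
  SupplierF: 5
  SupplierG: 3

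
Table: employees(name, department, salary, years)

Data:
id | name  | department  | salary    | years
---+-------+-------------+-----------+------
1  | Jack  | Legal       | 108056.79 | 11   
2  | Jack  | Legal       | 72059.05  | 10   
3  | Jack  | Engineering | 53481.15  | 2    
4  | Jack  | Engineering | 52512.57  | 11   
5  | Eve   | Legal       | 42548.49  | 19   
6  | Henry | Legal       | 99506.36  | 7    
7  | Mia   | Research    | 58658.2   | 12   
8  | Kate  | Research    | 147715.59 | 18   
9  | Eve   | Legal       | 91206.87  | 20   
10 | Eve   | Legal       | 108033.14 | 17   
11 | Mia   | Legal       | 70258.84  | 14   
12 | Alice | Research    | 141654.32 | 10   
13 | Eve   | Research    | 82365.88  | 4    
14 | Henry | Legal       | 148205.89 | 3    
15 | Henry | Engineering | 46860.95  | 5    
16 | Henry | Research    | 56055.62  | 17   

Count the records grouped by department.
SELECT department, COUNT(*) as count
FROM employees
GROUP BY department

Result:
  Engineering: 3
  Legal: 8
  Research: 5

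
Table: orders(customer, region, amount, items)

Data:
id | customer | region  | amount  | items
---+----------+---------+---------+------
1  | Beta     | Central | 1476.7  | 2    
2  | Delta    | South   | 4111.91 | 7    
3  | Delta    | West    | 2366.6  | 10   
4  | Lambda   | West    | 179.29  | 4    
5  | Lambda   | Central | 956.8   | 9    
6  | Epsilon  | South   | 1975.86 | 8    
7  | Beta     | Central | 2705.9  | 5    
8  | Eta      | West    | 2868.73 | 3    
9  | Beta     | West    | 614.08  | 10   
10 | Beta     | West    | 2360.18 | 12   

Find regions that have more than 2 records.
SELECT region, COUNT(*) as cnt
FROM orders
GROUP BY region
HAVING COUNT(*) > 2

Result:
  Central: 3
  West: 5

Note: HAVING filters groups after aggregation, WHERE filters rows before.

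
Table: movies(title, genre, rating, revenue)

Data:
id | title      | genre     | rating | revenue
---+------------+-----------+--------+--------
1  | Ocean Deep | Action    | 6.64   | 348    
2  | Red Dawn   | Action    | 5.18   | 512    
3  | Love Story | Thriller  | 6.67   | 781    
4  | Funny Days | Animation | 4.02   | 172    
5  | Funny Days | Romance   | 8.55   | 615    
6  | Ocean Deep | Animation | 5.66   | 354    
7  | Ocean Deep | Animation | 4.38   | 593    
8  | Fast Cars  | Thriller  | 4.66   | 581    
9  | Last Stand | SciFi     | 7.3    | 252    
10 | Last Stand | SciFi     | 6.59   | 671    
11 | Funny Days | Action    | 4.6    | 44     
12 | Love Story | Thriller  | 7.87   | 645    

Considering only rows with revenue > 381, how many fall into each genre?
SELECT genre, COUNT(*)
FROM movies
WHERE revenue > 381
GROUP BY genre

Note: WHERE filters rows before grouping.

Result:
  Action: 1
  Animation: 1
  Romance: 1
  SciFi: 1
  Thriller: 3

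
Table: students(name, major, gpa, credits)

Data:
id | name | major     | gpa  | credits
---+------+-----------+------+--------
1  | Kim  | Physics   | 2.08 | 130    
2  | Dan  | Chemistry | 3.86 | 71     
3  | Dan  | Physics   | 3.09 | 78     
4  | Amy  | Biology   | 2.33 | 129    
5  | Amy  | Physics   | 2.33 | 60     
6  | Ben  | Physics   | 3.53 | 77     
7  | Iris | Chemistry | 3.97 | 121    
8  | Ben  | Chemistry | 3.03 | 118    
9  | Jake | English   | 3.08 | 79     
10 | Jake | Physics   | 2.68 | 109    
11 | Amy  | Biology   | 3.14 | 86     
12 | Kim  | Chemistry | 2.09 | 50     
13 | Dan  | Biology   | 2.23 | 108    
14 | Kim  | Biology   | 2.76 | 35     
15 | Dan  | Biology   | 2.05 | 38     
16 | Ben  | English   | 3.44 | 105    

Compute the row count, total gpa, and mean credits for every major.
SELECT major,
       COUNT(*) as cnt,
       SUM(gpa) as total_gpa,
       AVG(credits) as avg_credits
FROM students
GROUP BY major

Result:
  Biology: 5 records, 12.51 total gpa, 79.20 avg credits
  Chemistry: 4 records, 12.95 total gpa, 90.00 avg credits
  English: 2 records, 6.52 total gpa, 92.00 avg credits
  Physics: 5 records, 13.71 total gpa, 90.80 avg credits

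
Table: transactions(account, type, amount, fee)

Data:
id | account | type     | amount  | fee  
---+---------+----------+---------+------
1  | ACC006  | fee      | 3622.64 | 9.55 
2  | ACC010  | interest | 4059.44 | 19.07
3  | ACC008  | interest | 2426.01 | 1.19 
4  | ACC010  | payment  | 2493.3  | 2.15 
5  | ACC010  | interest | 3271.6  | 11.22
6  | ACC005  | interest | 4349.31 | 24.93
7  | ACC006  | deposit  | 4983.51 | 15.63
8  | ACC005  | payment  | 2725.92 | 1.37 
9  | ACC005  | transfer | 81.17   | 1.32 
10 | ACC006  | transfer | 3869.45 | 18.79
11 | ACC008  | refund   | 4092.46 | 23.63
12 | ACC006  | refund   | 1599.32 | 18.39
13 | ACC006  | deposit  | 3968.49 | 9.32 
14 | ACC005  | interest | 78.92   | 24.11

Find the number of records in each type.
SELECT type, COUNT(*) as count
FROM transactions
GROUP BY type

Result:
  deposit: 2
  fee: 1
  interest: 5
  payment: 2
  refund: 2
  transfer: 2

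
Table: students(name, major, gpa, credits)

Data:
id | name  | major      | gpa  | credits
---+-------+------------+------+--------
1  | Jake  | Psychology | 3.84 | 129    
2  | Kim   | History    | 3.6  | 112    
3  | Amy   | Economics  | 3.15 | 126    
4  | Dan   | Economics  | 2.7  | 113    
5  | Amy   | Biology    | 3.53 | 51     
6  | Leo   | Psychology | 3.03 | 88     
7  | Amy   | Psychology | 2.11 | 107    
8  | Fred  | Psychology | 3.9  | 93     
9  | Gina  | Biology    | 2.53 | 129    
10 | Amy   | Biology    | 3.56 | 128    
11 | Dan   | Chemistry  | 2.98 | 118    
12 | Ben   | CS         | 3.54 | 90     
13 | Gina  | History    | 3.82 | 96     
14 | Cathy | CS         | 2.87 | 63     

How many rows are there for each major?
SELECT major, COUNT(*) as count
FROM students
GROUP BY major

Result:
  Biology: 3
  CS: 2
  Chemistry: 1
  Economics: 2
  History: 2
  Psychology: 4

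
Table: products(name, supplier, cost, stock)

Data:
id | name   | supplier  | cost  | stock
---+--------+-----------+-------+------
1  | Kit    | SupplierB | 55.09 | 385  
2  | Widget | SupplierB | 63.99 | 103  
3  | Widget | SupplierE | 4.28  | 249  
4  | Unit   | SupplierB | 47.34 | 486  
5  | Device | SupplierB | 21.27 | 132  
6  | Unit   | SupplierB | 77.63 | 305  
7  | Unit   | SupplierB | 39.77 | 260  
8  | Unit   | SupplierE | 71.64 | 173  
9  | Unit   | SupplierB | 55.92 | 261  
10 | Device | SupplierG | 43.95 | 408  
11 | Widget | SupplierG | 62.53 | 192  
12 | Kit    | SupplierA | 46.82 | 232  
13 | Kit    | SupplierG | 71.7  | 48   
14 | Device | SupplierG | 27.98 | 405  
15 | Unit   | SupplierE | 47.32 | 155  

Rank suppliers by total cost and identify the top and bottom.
SELECT supplier, SUM(cost)
FROM products
GROUP BY supplier
ORDER BY SUM(cost)

All groups:
  SupplierA: 46.82
  SupplierE: 123.24
  SupplierG: 206.16
  SupplierB: 361.01

Highest: SupplierB (361.01)
Lowest: SupplierA (46.82)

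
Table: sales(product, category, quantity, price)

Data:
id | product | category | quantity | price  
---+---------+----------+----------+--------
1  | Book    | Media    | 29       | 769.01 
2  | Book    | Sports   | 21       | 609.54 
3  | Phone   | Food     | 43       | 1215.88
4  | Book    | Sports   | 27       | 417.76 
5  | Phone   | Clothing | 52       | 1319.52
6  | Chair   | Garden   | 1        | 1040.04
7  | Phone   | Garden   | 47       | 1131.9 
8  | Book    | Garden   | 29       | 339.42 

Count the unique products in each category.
SELECT category, COUNT(DISTINCT product)
FROM sales
GROUP BY category

Result:
  Clothing: 1 distinct
  Food: 1 distinct
  Garden: 3 distinct
  Media: 1 distinct
  Sports: 1 distinct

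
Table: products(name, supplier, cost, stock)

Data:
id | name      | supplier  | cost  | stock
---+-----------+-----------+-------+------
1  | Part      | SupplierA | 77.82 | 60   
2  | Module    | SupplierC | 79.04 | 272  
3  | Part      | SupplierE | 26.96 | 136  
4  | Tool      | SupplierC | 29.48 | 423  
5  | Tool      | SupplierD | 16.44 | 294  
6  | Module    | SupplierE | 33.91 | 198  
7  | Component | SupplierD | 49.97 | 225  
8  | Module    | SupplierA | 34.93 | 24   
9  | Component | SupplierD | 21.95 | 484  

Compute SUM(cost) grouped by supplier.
SELECT supplier, SUM(cost) as result
FROM products
GROUP BY supplier

Result:
  SupplierA: 112.75
  SupplierC: 108.52
  SupplierD: 88.36
  SupplierE: 60.87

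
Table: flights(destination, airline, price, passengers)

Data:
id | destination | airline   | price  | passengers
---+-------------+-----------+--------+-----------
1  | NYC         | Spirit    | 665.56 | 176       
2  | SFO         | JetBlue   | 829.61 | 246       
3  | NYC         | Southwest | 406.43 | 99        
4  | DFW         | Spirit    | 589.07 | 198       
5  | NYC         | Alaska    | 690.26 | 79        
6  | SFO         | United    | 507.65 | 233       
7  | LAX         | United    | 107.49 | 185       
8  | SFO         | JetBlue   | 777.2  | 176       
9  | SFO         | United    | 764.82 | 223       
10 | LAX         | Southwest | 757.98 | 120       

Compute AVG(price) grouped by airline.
SELECT airline, AVG(price) as result
FROM flights
GROUP BY airline

Result:
  Alaska: 690.26
  JetBlue: 803.41
  Southwest: 582.21
  Spirit: 627.32
  United: 459.99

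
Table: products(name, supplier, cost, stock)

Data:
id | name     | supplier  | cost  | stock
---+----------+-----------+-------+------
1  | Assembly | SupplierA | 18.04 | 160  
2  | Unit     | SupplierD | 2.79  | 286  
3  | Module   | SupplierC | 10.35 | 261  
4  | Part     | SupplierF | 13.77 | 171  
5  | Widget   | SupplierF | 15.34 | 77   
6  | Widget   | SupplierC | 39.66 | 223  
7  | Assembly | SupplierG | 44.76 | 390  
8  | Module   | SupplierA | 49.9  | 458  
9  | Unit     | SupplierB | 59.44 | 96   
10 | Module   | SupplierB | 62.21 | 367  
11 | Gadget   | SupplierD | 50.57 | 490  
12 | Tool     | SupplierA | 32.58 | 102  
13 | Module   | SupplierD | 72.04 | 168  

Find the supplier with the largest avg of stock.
SELECT supplier, AVG(stock) as val
FROM products
GROUP BY supplier
ORDER BY val DESC
LIMIT 1

Result: SupplierG with avg(stock) = 390.00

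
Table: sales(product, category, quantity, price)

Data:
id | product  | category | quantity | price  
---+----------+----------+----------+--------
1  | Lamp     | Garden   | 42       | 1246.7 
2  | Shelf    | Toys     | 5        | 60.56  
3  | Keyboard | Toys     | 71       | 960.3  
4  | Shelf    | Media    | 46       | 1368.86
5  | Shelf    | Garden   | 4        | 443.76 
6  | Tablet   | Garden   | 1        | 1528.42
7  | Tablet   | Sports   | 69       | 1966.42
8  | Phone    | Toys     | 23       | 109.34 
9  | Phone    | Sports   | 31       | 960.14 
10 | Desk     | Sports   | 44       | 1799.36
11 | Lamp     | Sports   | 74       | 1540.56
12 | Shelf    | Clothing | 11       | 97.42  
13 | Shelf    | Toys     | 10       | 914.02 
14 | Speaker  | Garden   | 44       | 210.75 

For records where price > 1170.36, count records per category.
SELECT category, COUNT(*)
FROM sales
WHERE price > 1170.36
GROUP BY category

Note: WHERE filters rows before grouping.

Result:
  Garden: 2
  Media: 1
  Sports: 3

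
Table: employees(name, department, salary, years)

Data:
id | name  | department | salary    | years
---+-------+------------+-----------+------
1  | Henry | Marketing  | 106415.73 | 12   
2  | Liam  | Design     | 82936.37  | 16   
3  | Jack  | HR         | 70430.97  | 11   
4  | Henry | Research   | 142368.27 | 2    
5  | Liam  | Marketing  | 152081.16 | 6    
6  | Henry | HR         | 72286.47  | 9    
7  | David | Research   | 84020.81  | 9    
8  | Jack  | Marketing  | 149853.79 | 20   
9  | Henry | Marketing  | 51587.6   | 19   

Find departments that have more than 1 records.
SELECT department, COUNT(*) as cnt
FROM employees
GROUP BY department
HAVING COUNT(*) > 1

Result:
  HR: 2
  Marketing: 4
  Research: 2

Note: HAVING filters groups after aggregation, WHERE filters rows before.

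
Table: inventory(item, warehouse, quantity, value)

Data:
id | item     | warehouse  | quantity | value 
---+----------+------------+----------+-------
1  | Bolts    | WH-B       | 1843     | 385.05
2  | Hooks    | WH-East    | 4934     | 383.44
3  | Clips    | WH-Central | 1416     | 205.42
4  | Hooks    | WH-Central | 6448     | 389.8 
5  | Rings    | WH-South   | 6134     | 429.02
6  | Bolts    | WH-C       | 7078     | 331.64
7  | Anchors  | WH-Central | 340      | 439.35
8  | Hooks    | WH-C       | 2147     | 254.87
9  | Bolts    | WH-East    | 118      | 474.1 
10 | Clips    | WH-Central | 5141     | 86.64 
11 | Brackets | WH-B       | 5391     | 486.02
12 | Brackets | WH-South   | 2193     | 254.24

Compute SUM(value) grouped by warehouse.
SELECT warehouse, SUM(value) as result
FROM inventory
GROUP BY warehouse

Result:
  WH-B: 871.07
  WH-C: 586.51
  WH-Central: 1121.21
  WH-East: 857.54
  WH-South: 683.26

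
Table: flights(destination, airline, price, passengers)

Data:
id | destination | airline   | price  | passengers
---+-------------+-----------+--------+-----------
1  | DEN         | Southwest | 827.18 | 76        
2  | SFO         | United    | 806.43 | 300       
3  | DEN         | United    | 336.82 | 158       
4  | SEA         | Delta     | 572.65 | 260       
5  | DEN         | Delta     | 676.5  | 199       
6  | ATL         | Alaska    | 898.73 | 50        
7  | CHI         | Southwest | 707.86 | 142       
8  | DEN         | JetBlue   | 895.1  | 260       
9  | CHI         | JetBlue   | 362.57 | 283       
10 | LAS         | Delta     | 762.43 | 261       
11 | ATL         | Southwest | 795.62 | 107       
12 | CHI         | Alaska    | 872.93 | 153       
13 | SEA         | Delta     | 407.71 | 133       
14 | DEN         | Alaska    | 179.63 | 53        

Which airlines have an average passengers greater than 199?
SELECT airline, AVG(passengers)
FROM flights
GROUP BY airline
HAVING AVG(passengers) > 199

Result:
  Delta: avg=213.25
  JetBlue: avg=271.50
  United: avg=229.00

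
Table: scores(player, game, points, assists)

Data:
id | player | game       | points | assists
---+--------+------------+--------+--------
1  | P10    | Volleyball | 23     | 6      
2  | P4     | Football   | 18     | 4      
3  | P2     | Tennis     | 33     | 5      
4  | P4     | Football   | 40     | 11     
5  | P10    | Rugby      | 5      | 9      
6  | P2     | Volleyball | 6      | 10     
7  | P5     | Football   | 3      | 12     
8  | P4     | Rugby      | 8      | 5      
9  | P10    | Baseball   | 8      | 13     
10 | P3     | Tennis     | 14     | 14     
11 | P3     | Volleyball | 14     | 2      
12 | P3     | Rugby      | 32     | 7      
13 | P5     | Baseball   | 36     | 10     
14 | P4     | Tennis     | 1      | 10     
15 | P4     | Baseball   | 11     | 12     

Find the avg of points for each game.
SELECT game, AVG(points) as result
FROM scores
GROUP BY game

Result:
  Baseball: 18.33
  Football: 20.33
  Rugby: 15.00
  Tennis: 16.00
  Volleyball: 14.33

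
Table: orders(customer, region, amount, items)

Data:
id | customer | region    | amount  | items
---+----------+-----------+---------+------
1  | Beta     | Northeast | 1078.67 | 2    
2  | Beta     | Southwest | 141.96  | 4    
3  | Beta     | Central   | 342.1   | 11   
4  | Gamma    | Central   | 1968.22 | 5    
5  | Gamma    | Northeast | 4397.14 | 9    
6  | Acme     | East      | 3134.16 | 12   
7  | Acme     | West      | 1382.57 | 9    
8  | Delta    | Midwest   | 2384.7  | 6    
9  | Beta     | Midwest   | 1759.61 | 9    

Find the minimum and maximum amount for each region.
SELECT region, MIN(amount), MAX(amount)
FROM orders
GROUP BY region

Result:
  Central: min=342.10, max=1968.22
  East: min=3134.16, max=3134.16
  Midwest: min=1759.61, max=2384.70
  Northeast: min=1078.67, max=4397.14
  Southwest: min=141.96, max=141.96
  West: min=1382.57, max=1382.57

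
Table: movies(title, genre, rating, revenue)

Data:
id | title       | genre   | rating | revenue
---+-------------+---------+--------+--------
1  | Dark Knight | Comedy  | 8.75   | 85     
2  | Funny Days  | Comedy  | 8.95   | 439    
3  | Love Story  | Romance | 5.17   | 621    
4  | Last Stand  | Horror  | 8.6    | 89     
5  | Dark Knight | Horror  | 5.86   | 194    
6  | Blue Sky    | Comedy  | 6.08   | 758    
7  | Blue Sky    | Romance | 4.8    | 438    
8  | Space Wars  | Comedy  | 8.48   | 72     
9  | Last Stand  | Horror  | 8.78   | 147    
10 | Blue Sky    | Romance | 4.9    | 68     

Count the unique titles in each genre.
SELECT genre, COUNT(DISTINCT title)
FROM movies
GROUP BY genre

Result:
  Comedy: 4 distinct
  Horror: 2 distinct
  Romance: 2 distinct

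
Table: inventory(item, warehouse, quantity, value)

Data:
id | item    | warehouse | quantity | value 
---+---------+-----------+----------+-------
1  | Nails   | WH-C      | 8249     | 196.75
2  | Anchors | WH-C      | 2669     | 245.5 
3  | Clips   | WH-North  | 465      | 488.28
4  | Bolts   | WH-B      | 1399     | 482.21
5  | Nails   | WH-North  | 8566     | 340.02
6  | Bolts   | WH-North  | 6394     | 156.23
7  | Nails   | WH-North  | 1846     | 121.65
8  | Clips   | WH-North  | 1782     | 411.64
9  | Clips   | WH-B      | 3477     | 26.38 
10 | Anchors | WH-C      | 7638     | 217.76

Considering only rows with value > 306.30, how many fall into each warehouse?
SELECT warehouse, COUNT(*)
FROM inventory
WHERE value > 306.30
GROUP BY warehouse

Note: WHERE filters rows before grouping.

Result:
  WH-B: 1
  WH-North: 3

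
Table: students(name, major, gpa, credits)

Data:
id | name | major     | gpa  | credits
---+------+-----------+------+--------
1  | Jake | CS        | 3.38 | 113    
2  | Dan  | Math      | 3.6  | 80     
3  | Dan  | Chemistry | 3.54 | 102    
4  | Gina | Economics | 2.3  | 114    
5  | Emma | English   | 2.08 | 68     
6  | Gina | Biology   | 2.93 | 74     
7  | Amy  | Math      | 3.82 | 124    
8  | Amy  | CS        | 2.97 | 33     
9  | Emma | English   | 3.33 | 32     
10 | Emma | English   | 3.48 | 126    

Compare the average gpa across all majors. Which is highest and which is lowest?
SELECT major, AVG(gpa)
FROM students
GROUP BY major
ORDER BY AVG(gpa)

All groups:
  Economics: 2.30
  Biology: 2.93
  English: 2.96
  CS: 3.18
  Chemistry: 3.54
  Math: 3.71

Highest: Math (3.71)
Lowest: Economics (2.30)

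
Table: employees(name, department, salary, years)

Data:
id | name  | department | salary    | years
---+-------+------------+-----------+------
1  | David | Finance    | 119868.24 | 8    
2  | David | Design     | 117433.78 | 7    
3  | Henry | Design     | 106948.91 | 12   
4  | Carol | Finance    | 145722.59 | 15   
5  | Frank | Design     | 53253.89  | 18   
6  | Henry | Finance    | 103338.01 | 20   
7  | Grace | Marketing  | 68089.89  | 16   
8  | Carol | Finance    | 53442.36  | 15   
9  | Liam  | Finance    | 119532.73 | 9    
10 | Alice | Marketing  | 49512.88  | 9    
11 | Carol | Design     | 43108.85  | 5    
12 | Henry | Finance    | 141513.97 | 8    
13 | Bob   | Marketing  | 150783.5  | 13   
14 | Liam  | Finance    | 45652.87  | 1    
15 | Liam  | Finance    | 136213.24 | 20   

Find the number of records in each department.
SELECT department, COUNT(*) as count
FROM employees
GROUP BY department

Result:
  Design: 4
  Finance: 8
  Marketing: 3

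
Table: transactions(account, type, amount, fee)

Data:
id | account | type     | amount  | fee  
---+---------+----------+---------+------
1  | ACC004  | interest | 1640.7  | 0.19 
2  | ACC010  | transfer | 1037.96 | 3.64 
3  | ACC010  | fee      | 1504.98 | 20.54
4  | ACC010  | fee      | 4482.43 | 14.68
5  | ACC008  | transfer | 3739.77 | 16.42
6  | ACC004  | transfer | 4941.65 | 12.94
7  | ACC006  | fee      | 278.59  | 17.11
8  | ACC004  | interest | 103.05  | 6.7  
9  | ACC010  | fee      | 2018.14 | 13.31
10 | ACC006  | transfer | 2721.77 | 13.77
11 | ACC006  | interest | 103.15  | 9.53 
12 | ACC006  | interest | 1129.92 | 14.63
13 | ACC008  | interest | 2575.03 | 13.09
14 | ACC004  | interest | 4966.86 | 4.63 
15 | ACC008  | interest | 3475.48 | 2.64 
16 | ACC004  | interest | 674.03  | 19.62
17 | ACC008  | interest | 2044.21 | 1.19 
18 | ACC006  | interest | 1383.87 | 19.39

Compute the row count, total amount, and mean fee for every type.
SELECT type,
       COUNT(*) as cnt,
       SUM(amount) as total_amount,
       AVG(fee) as avg_fee
FROM transactions
GROUP BY type

Result:
  fee: 4 records, 8284.14 total amount, 16.41 avg fee
  interest: 10 records, 18096.30 total amount, 9.16 avg fee
  transfer: 4 records, 12441.15 total amount, 11.69 avg fee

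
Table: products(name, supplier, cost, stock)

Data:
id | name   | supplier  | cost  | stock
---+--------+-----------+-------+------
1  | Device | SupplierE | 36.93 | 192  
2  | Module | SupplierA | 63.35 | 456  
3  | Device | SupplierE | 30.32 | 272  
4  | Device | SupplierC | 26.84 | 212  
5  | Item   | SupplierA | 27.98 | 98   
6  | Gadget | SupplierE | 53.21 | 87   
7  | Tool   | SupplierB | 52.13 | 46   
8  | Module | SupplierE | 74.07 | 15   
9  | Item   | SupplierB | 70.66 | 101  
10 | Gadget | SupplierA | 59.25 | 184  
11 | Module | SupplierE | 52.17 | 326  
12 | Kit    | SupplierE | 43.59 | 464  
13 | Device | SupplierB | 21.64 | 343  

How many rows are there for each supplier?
SELECT supplier, COUNT(*) as count
FROM products
GROUP BY supplier

Result:
  SupplierA: 3
  SupplierB: 3
  SupplierC: 1
  SupplierE: 6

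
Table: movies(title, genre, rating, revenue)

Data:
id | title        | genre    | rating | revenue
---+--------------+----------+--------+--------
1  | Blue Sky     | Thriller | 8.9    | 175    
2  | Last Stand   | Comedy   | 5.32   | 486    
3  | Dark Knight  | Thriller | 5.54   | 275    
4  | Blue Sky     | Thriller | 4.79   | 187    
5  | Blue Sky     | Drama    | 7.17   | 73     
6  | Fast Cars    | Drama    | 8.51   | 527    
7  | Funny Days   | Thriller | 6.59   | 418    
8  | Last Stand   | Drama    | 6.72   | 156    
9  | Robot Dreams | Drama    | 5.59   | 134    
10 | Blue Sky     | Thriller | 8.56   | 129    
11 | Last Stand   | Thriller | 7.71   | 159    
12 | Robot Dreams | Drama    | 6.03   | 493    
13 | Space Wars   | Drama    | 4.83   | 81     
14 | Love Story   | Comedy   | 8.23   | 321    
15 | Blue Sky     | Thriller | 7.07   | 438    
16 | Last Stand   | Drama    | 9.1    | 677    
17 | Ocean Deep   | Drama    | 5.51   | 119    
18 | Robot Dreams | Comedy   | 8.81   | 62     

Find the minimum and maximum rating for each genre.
SELECT genre, MIN(rating), MAX(rating)
FROM movies
GROUP BY genre

Result:
  Comedy: min=5.32, max=8.81
  Drama: min=4.83, max=9.10
  Thriller: min=4.79, max=8.90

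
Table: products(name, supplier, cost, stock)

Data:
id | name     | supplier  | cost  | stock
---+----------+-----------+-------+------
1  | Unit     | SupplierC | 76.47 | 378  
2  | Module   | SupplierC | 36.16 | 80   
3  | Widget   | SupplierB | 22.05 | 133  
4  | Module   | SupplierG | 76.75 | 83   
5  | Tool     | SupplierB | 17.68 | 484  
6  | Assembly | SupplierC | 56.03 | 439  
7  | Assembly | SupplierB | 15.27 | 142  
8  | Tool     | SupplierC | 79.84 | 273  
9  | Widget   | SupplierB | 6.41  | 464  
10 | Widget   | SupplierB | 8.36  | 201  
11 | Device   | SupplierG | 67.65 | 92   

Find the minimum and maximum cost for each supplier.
SELECT supplier, MIN(cost), MAX(cost)
FROM products
GROUP BY supplier

Result:
  SupplierB: min=6.41, max=22.05
  SupplierC: min=36.16, max=79.84
  SupplierG: min=67.65, max=76.75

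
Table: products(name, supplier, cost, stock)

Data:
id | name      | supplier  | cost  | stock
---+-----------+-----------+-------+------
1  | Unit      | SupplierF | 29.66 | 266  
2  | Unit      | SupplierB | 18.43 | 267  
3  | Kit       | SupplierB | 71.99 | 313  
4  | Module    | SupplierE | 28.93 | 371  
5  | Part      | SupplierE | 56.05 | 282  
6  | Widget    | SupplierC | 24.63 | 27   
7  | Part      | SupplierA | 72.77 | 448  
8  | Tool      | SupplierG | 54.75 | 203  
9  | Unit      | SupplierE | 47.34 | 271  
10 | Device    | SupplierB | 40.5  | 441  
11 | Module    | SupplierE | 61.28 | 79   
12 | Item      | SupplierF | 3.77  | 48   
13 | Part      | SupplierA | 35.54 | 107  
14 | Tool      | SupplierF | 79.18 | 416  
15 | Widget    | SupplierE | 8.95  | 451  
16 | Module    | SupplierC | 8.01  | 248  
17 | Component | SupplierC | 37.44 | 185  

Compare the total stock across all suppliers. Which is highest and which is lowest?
SELECT supplier, SUM(stock)
FROM products
GROUP BY supplier
ORDER BY SUM(stock)

All groups:
  SupplierG: 203
  SupplierC: 460
  SupplierA: 555
  SupplierF: 730
  SupplierB: 1021
  SupplierE: 1454

Highest: SupplierE (1454)
Lowest: SupplierG (203)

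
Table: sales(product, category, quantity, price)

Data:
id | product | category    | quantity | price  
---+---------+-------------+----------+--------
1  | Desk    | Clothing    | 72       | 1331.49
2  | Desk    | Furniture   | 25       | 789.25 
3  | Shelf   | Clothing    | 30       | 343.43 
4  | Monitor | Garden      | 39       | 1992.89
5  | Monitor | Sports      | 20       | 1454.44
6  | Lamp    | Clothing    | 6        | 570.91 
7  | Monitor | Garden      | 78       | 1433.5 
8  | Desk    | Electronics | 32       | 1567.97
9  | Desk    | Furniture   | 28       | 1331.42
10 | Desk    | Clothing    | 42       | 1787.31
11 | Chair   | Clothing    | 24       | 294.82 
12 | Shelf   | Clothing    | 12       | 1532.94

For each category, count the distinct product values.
SELECT category, COUNT(DISTINCT product)
FROM sales
GROUP BY category

Result:
  Clothing: 4 distinct
  Electronics: 1 distinct
  Furniture: 1 distinct
  Garden: 1 distinct
  Sports: 1 distinct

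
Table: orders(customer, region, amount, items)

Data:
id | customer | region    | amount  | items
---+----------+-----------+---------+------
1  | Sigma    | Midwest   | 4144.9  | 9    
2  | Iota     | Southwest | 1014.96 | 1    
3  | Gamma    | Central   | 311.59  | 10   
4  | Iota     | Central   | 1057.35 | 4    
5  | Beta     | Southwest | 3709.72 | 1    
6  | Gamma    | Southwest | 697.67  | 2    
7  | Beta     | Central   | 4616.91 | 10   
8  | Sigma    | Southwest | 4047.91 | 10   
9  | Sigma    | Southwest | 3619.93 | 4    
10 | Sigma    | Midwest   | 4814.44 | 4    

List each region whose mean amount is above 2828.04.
SELECT region, AVG(amount)
FROM orders
GROUP BY region
HAVING AVG(amount) > 2828.04

Result:
  Midwest: avg=4479.67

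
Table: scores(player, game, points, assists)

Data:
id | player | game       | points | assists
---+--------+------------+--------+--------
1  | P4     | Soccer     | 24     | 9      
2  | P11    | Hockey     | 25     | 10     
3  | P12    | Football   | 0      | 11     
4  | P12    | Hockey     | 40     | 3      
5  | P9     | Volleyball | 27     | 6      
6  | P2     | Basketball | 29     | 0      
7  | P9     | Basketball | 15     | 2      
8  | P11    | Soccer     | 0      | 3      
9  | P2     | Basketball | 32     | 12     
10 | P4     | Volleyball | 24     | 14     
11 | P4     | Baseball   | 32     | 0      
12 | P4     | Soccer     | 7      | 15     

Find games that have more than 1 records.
SELECT game, COUNT(*) as cnt
FROM scores
GROUP BY game
HAVING COUNT(*) > 1

Result:
  Basketball: 3
  Hockey: 2
  Soccer: 3
  Volleyball: 2

Note: HAVING filters groups after aggregation, WHERE filters rows before.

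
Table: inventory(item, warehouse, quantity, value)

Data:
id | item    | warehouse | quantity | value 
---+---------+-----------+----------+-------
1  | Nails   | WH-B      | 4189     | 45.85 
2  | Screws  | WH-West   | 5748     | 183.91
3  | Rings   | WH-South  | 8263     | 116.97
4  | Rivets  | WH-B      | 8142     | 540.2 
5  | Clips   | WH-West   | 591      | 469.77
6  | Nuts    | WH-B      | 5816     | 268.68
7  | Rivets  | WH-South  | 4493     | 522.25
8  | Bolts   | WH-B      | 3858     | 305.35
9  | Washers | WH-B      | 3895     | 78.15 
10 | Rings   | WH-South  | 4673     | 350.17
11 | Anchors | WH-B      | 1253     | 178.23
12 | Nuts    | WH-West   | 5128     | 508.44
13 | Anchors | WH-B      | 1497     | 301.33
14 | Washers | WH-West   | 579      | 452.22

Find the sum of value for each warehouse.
SELECT warehouse, SUM(value) as result
FROM inventory
GROUP BY warehouse

Result:
  WH-B: 1717.79
  WH-South: 989.39
  WH-West: 1614.34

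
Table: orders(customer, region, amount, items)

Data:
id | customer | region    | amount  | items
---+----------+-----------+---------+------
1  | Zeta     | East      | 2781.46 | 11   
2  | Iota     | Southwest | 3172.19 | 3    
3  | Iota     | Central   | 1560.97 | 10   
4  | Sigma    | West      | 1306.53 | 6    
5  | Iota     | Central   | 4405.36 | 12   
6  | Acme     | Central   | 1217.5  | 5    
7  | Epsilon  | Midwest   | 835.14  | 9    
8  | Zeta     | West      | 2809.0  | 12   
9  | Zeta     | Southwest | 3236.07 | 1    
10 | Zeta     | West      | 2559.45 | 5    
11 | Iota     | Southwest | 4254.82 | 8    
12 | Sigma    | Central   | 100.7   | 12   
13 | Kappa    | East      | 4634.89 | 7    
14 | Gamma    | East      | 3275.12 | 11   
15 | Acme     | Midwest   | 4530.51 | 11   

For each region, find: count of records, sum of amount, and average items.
SELECT region,
       COUNT(*) as cnt,
       SUM(amount) as total_amount,
       AVG(items) as avg_items
FROM orders
GROUP BY region

Result:
  Central: 4 records, 7284.53 total amount, 9.75 avg items
  East: 3 records, 10691.47 total amount, 9.67 avg items
  Midwest: 2 records, 5365.65 total amount, 10.00 avg items
  Southwest: 3 records, 10663.08 total amount, 4.00 avg items
  West: 3 records, 6674.98 total amount, 7.67 avg items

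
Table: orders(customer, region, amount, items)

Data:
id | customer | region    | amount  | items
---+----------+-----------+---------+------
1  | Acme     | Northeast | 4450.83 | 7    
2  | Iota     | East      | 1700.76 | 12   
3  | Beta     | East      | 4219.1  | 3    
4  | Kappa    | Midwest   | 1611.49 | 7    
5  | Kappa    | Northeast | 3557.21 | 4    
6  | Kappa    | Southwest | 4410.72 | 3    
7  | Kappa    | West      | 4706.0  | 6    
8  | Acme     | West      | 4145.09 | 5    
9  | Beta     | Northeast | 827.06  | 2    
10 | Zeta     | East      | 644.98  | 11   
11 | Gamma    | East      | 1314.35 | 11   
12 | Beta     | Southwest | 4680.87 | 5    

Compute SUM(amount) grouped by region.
SELECT region, SUM(amount) as result
FROM orders
GROUP BY region

Result:
  East: 7879.19
  Midwest: 1611.49
  Northeast: 8835.10
  Southwest: 9091.59
  West: 8851.09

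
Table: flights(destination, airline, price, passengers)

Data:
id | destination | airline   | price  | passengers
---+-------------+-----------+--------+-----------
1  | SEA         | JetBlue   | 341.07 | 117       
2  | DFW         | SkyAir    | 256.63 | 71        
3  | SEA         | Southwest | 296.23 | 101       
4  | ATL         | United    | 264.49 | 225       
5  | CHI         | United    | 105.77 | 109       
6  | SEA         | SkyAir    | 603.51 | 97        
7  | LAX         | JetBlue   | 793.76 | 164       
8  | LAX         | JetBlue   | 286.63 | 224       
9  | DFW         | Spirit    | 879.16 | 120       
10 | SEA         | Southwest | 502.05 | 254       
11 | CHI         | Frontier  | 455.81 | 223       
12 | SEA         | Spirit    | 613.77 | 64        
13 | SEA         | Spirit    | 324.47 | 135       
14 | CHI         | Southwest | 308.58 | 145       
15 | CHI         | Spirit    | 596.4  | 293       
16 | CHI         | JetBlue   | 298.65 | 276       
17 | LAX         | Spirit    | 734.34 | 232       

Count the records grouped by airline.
SELECT airline, COUNT(*) as count
FROM flights
GROUP BY airline

Result:
  Frontier: 1
  JetBlue: 4
  SkyAir: 2
  Southwest: 3
  Spirit: 5
  United: 2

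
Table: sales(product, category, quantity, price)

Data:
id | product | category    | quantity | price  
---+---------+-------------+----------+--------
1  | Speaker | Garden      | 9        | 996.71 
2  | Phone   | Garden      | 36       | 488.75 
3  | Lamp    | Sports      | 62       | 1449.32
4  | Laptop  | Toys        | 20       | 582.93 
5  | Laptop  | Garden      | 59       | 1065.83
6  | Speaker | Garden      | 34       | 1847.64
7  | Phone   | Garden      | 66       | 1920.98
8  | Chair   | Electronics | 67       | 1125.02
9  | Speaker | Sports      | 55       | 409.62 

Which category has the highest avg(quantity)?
SELECT category, AVG(quantity) as val
FROM sales
GROUP BY category
ORDER BY val DESC
LIMIT 1

Result: Electronics with avg(quantity) = 67.00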